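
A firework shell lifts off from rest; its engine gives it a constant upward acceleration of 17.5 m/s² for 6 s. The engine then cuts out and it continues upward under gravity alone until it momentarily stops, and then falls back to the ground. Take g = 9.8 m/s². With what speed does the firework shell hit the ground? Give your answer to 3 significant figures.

Phase 1 (powered ascent): v₀ = 0 m/s, a = 17.5 m/s².
v = v₀ + at = 0 + (17.5)(6) = 105 m/s
Δx = v₀t + ½at² = 0·6 + 0.5·17.5·6² = 315 m

Phase 2 (coasting upward): v₀ = 105 m/s, a = -9.8 m/s².
v = v₀ + at → t = (0 − 105) / -9.8 = 10.7 s
v² = v₀² + 2aΔx → Δx = (0² − 105²)/(2·-9.8) = 562 m

Phase 3 (free fall): v₀ = 0 m/s, a = -9.8 m/s².
Falls 878 m from rest: t = √(2·878/9.8) = 13.4 s; v = g·t = 131 m/s.
Impact speed = 131 m/s

131 m/s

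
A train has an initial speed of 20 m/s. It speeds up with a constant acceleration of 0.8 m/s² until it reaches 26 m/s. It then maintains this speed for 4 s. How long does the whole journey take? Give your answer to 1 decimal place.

11.5 s

Phase 1 (accelerating): v₀ = 20.0 m/s, a = 0.8 m/s².
v = v₀ + at → t = (26 − 20.0) / 0.8 = 7.50 s
v² = v₀² + 2aΔx → Δx = (26² − 20.0²)/(2·0.8) = 172 m

Phase 2 (constant speed): v₀ = 26.0 m/s, a = 0 m/s².
v = v₀ + at = 26.0 + (0)(4) = 26.0 m/s
Δx = v₀t + ½at² = 26.0·4 + 0.5·0·4² = 104 m
Total time = 7.50 + 4.00 = 11.5 s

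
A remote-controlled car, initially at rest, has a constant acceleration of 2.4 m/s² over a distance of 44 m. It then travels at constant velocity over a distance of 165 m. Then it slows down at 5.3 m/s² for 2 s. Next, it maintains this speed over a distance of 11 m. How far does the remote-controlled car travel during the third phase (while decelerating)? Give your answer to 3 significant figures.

Phase 1 (accelerating): v₀ = 0 m/s, a = 2.4 m/s².
v² = v₀² + 2aΔx = 0² + 2·2.4·44 = 211 → v = 14.5 m/s
t = (v − v₀)/a = (14.5 − 0)/2.4 = 6.06 s

Phase 2 (constant speed): v₀ = 14.5 m/s, a = 0 m/s².
Constant speed: t = d/v = 165/14.5 = 11.4 s

Phase 3 (decelerating): v₀ = 14.5 m/s, a = -5.3 m/s².
v = v₀ + at = 14.5 + (-5.3)(2) = 3.93 m/s
Δx = v₀t + ½at² = 14.5·2 + 0.5·-5.3·2² = 18.5 m
Distance in phase 3 = 18.5 m

18.5 m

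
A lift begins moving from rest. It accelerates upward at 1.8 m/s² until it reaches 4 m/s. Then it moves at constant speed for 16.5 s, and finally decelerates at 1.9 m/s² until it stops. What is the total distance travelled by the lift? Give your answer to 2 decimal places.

74.65 m

Phase 1 (accelerating): v₀ = 0 m/s, a = 1.8 m/s².
v = v₀ + at → t = (4 − 0) / 1.8 = 2.22 s
v² = v₀² + 2aΔx → Δx = (4² − 0²)/(2·1.8) = 4.44 m

Phase 2 (constant speed): v₀ = 4.00 m/s, a = 0 m/s².
v = v₀ + at = 4.00 + (0)(16.5) = 4.00 m/s
Δx = v₀t + ½at² = 4.00·16.5 + 0.5·0·16.5² = 66.0 m

Phase 3 (decelerating): v₀ = 4.00 m/s, a = -1.9 m/s².
v = v₀ + at → t = (0 − 4.00) / -1.9 = 2.11 s
v² = v₀² + 2aΔx → Δx = (0² − 4.00²)/(2·-1.9) = 4.21 m
Total distance = 4.44 + 66.0 + 4.21 = 74.7 m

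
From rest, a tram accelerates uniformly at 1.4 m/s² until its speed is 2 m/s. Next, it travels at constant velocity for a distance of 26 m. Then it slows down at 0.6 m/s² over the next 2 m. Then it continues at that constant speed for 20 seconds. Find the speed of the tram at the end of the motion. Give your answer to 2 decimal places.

1.26 m/s

Phase 1 (accelerating): v₀ = 0 m/s, a = 1.4 m/s².
v = v₀ + at → t = (2 − 0) / 1.4 = 1.43 s
v² = v₀² + 2aΔx → Δx = (2² − 0²)/(2·1.4) = 1.43 m

Phase 2 (constant speed): v₀ = 2.00 m/s, a = 0 m/s².
Constant speed: t = d/v = 26/2.00 = 13.0 s

Phase 3 (decelerating): v₀ = 2.00 m/s, a = -0.6 m/s².
v² = v₀² + 2aΔx = 2.00² + 2·-0.6·2 = 1.60 → v = 1.26 m/s
t = (v − v₀)/a = (1.26 − 2.00)/-0.6 = 1.23 s

Phase 4 (constant speed): v₀ = 1.26 m/s, a = 0 m/s².
v = v₀ + at = 1.26 + (0)(20) = 1.26 m/s
Δx = v₀t + ½at² = 1.26·20 + 0.5·0·20² = 25.3 m
Final speed = 1.26 m/s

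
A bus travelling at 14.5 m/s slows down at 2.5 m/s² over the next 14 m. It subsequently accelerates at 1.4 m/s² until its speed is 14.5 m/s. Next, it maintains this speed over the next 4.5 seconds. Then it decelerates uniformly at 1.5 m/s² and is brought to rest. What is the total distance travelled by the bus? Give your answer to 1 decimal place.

Phase 1 (decelerating): v₀ = 14.5 m/s, a = -2.5 m/s².
v² = v₀² + 2aΔx = 14.5² + 2·-2.5·14 = 140 → v = 11.8 m/s
t = (v − v₀)/a = (11.8 − 14.5)/-2.5 = 1.06 s

Phase 2 (accelerating): v₀ = 11.8 m/s, a = 1.4 m/s².
v = v₀ + at → t = (14.5 − 11.8) / 1.4 = 1.90 s
v² = v₀² + 2aΔx → Δx = (14.5² − 11.8²)/(2·1.4) = 25.0 m

Phase 3 (constant speed): v₀ = 14.5 m/s, a = 0 m/s².
v = v₀ + at = 14.5 + (0)(4.5) = 14.5 m/s
Δx = v₀t + ½at² = 14.5·4.5 + 0.5·0·4.5² = 65.2 m

Phase 4 (decelerating): v₀ = 14.5 m/s, a = -1.5 m/s².
v = v₀ + at → t = (0 − 14.5) / -1.5 = 9.67 s
v² = v₀² + 2aΔx → Δx = (0² − 14.5²)/(2·-1.5) = 70.1 m
Total distance = 14.0 + 25.0 + 65.2 + 70.1 = 174 m

174.3 m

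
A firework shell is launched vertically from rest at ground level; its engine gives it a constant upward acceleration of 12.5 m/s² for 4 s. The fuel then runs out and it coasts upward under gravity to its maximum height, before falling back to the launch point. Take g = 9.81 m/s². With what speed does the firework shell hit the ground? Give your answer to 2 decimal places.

Phase 1 (powered ascent): v₀ = 0 m/s, a = 12.5 m/s².
v = v₀ + at = 0 + (12.5)(4) = 50.0 m/s
Δx = v₀t + ½at² = 0·4 + 0.5·12.5·4² = 100 m

Phase 2 (coasting upward): v₀ = 50.0 m/s, a = -9.81 m/s².
v = v₀ + at → t = (0 − 50.0) / -9.81 = 5.10 s
v² = v₀² + 2aΔx → Δx = (0² − 50.0²)/(2·-9.81) = 127 m

Phase 3 (free fall): v₀ = 0 m/s, a = -9.81 m/s².
Falls 227 m from rest: t = √(2·227/9.81) = 6.81 s; v = g·t = 66.8 m/s.
Impact speed = 66.8 m/s

66.80 m/s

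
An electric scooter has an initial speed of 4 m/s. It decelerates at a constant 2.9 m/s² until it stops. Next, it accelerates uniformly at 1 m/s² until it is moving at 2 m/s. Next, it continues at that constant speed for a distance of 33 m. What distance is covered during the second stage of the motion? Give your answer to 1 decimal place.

Phase 1 (decelerating): v₀ = 4.00 m/s, a = -2.9 m/s².
v = v₀ + at → t = (0 − 4.00) / -2.9 = 1.38 s
v² = v₀² + 2aΔx → Δx = (0² − 4.00²)/(2·-2.9) = 2.76 m

Phase 2 (accelerating): v₀ = 0 m/s, a = 1 m/s².
v = v₀ + at → t = (2 − 0) / 1 = 2.00 s
v² = v₀² + 2aΔx → Δx = (2² − 0²)/(2·1) = 2.00 m
Distance in phase 2 = 2.00 m

2.0 m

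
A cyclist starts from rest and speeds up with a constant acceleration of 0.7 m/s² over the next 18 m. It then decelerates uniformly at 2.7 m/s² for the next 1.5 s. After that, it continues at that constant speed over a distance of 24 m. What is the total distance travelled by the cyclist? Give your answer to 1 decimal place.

46.5 m

Phase 1 (accelerating): v₀ = 0 m/s, a = 0.7 m/s².
v² = v₀² + 2aΔx = 0² + 2·0.7·18 = 25.2 → v = 5.02 m/s
t = (v − v₀)/a = (5.02 − 0)/0.7 = 7.17 s

Phase 2 (decelerating): v₀ = 5.02 m/s, a = -2.7 m/s².
v = v₀ + at = 5.02 + (-2.7)(1.5) = 0.970 m/s
Δx = v₀t + ½at² = 5.02·1.5 + 0.5·-2.7·1.5² = 4.49 m

Phase 3 (constant speed): v₀ = 0.970 m/s, a = 0 m/s².
Constant speed: t = d/v = 24/0.970 = 24.7 s
Total distance = 18.0 + 4.49 + 24.0 = 46.5 m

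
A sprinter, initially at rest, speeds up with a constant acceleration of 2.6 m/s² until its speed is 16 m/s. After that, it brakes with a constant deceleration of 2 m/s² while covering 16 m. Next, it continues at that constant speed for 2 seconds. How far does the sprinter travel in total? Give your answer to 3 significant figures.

92.9 m

Phase 1 (accelerating): v₀ = 0 m/s, a = 2.6 m/s².
v = v₀ + at → t = (16 − 0) / 2.6 = 6.15 s
v² = v₀² + 2aΔx → Δx = (16² − 0²)/(2·2.6) = 49.2 m

Phase 2 (decelerating): v₀ = 16.0 m/s, a = -2 m/s².
v² = v₀² + 2aΔx = 16.0² + 2·-2·16 = 192 → v = 13.9 m/s
t = (v − v₀)/a = (13.9 − 16.0)/-2 = 1.07 s

Phase 3 (constant speed): v₀ = 13.9 m/s, a = 0 m/s².
v = v₀ + at = 13.9 + (0)(2) = 13.9 m/s
Δx = v₀t + ½at² = 13.9·2 + 0.5·0·2² = 27.7 m
Total distance = 49.2 + 16.0 + 27.7 = 92.9 m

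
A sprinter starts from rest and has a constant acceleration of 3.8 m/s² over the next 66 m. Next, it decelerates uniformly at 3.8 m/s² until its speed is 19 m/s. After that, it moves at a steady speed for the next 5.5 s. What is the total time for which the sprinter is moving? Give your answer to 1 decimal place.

Phase 1 (accelerating): v₀ = 0 m/s, a = 3.8 m/s².
v² = v₀² + 2aΔx = 0² + 2·3.8·66 = 502 → v = 22.4 m/s
t = (v − v₀)/a = (22.4 − 0)/3.8 = 5.89 s

Phase 2 (decelerating): v₀ = 22.4 m/s, a = -3.8 m/s².
v = v₀ + at → t = (19 − 22.4) / -3.8 = 0.894 s
v² = v₀² + 2aΔx → Δx = (19² − 22.4²)/(2·-3.8) = 18.5 m

Phase 3 (constant speed): v₀ = 19.0 m/s, a = 0 m/s².
v = v₀ + at = 19.0 + (0)(5.5) = 19.0 m/s
Δx = v₀t + ½at² = 19.0·5.5 + 0.5·0·5.5² = 104 m
Total time = 5.89 + 0.894 + 5.50 = 12.3 s

12.3 s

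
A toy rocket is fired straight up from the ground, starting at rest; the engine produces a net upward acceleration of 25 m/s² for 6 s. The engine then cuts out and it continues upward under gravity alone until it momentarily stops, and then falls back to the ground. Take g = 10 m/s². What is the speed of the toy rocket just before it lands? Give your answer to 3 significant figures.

177 m/s

Phase 1 (powered ascent): v₀ = 0 m/s, a = 25 m/s².
v = v₀ + at = 0 + (25)(6) = 150 m/s
Δx = v₀t + ½at² = 0·6 + 0.5·25·6² = 450 m

Phase 2 (coasting upward): v₀ = 150 m/s, a = -10 m/s².
v = v₀ + at → t = (0 − 150) / -10 = 15.0 s
v² = v₀² + 2aΔx → Δx = (0² − 150²)/(2·-10) = 1120 m

Phase 3 (free fall): v₀ = 0 m/s, a = -10 m/s².
Falls 1580 m from rest: t = √(2·1580/10) = 17.7 s; v = g·t = 177 m/s.
Impact speed = 177 m/s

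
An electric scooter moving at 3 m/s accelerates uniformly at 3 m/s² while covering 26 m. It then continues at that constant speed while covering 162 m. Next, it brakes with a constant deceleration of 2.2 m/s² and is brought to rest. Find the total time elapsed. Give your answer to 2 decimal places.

21.73 s

Phase 1 (accelerating): v₀ = 3.00 m/s, a = 3 m/s².
v² = v₀² + 2aΔx = 3.00² + 2·3·26 = 165 → v = 12.8 m/s
t = (v − v₀)/a = (12.8 − 3.00)/3 = 3.28 s

Phase 2 (constant speed): v₀ = 12.8 m/s, a = 0 m/s².
Constant speed: t = d/v = 162/12.8 = 12.6 s

Phase 3 (decelerating): v₀ = 12.8 m/s, a = -2.2 m/s².
v = v₀ + at → t = (0 − 12.8) / -2.2 = 5.84 s
v² = v₀² + 2aΔx → Δx = (0² − 12.8²)/(2·-2.2) = 37.5 m
Total time = 3.28 + 12.6 + 5.84 = 21.7 s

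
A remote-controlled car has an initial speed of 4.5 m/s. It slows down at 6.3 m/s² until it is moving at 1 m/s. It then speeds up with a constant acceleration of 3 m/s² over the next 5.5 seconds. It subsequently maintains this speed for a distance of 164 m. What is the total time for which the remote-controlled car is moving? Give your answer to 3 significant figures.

15.4 s

Phase 1 (decelerating): v₀ = 4.50 m/s, a = -6.3 m/s².
v = v₀ + at → t = (1 − 4.50) / -6.3 = 0.556 s
v² = v₀² + 2aΔx → Δx = (1² − 4.50²)/(2·-6.3) = 1.53 m

Phase 2 (accelerating): v₀ = 1.00 m/s, a = 3 m/s².
v = v₀ + at = 1.00 + (3)(5.5) = 17.5 m/s
Δx = v₀t + ½at² = 1.00·5.5 + 0.5·3·5.5² = 50.9 m

Phase 3 (constant speed): v₀ = 17.5 m/s, a = 0 m/s².
Constant speed: t = d/v = 164/17.5 = 9.37 s
Total time = 0.556 + 5.50 + 9.37 = 15.4 s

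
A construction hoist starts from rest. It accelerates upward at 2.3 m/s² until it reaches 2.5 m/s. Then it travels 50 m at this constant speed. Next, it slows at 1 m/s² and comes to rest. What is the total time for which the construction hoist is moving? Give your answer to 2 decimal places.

23.59 s

Phase 1 (accelerating): v₀ = 0 m/s, a = 2.3 m/s².
v = v₀ + at → t = (2.5 − 0) / 2.3 = 1.09 s
v² = v₀² + 2aΔx → Δx = (2.5² − 0²)/(2·2.3) = 1.36 m

Phase 2 (constant speed): v₀ = 2.50 m/s, a = 0 m/s².
Constant speed: t = d/v = 50/2.50 = 20.0 s

Phase 3 (decelerating): v₀ = 2.50 m/s, a = -1 m/s².
v = v₀ + at → t = (0 − 2.50) / -1 = 2.50 s
v² = v₀² + 2aΔx → Δx = (0² − 2.50²)/(2·-1) = 3.12 m
Total time = 1.09 + 20.0 + 2.50 = 23.6 s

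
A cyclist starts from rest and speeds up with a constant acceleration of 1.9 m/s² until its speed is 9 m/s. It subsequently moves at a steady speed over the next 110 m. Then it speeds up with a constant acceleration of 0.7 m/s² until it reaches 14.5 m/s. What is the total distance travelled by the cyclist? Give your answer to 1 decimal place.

Phase 1 (accelerating): v₀ = 0 m/s, a = 1.9 m/s².
v = v₀ + at → t = (9 − 0) / 1.9 = 4.74 s
v² = v₀² + 2aΔx → Δx = (9² − 0²)/(2·1.9) = 21.3 m

Phase 2 (constant speed): v₀ = 9.00 m/s, a = 0 m/s².
Constant speed: t = d/v = 110/9.00 = 12.2 s

Phase 3 (accelerating): v₀ = 9.00 m/s, a = 0.7 m/s².
v = v₀ + at → t = (14.5 − 9.00) / 0.7 = 7.86 s
v² = v₀² + 2aΔx → Δx = (14.5² − 9.00²)/(2·0.7) = 92.3 m
Total distance = 21.3 + 110 + 92.3 = 224 m

223.6 m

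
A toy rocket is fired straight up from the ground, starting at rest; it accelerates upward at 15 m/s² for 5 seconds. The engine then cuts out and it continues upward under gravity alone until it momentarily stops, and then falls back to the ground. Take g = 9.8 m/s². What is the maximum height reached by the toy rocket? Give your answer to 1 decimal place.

Phase 1 (powered ascent): v₀ = 0 m/s, a = 15 m/s².
v = v₀ + at = 0 + (15)(5) = 75.0 m/s
Δx = v₀t + ½at² = 0·5 + 0.5·15·5² = 188 m

Phase 2 (coasting upward): v₀ = 75.0 m/s, a = -9.8 m/s².
v = v₀ + at → t = (0 − 75.0) / -9.8 = 7.65 s
v² = v₀² + 2aΔx → Δx = (0² − 75.0²)/(2·-9.8) = 287 m
Maximum height = 188 + 287 = 474 m

474.5 m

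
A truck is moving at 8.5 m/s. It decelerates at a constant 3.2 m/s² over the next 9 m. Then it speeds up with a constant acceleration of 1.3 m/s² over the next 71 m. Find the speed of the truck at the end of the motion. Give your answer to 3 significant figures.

14.1 m/s

Phase 1 (decelerating): v₀ = 8.50 m/s, a = -3.2 m/s².
v² = v₀² + 2aΔx = 8.50² + 2·-3.2·9 = 14.6 → v = 3.83 m/s
t = (v − v₀)/a = (3.83 − 8.50)/-3.2 = 1.46 s

Phase 2 (accelerating): v₀ = 3.83 m/s, a = 1.3 m/s².
v² = v₀² + 2aΔx = 3.83² + 2·1.3·71 = 199 → v = 14.1 m/s
t = (v − v₀)/a = (14.1 − 3.83)/1.3 = 7.91 s
Final speed = 14.1 m/s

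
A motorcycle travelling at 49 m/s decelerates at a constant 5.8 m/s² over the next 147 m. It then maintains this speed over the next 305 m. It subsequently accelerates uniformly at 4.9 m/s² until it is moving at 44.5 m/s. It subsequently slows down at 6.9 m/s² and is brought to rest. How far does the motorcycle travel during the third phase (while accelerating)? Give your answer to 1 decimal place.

Phase 1 (decelerating): v₀ = 49.0 m/s, a = -5.8 m/s².
v² = v₀² + 2aΔx = 49.0² + 2·-5.8·147 = 696 → v = 26.4 m/s
t = (v − v₀)/a = (26.4 − 49.0)/-5.8 = 3.90 s

Phase 2 (constant speed): v₀ = 26.4 m/s, a = 0 m/s².
Constant speed: t = d/v = 305/26.4 = 11.6 s

Phase 3 (accelerating): v₀ = 26.4 m/s, a = 4.9 m/s².
v = v₀ + at → t = (44.5 − 26.4) / 4.9 = 3.70 s
v² = v₀² + 2aΔx → Δx = (44.5² − 26.4²)/(2·4.9) = 131 m
Distance in phase 3 = 131 m

131.1 m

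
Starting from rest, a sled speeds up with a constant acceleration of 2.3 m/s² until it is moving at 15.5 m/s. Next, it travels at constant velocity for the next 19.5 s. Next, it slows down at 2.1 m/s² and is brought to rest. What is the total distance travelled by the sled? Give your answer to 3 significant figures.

412 m

Phase 1 (accelerating): v₀ = 0 m/s, a = 2.3 m/s².
v = v₀ + at → t = (15.5 − 0) / 2.3 = 6.74 s
v² = v₀² + 2aΔx → Δx = (15.5² − 0²)/(2·2.3) = 52.2 m

Phase 2 (constant speed): v₀ = 15.5 m/s, a = 0 m/s².
v = v₀ + at = 15.5 + (0)(19.5) = 15.5 m/s
Δx = v₀t + ½at² = 15.5·19.5 + 0.5·0·19.5² = 302 m

Phase 3 (decelerating): v₀ = 15.5 m/s, a = -2.1 m/s².
v = v₀ + at → t = (0 − 15.5) / -2.1 = 7.38 s
v² = v₀² + 2aΔx → Δx = (0² − 15.5²)/(2·-2.1) = 57.2 m
Total distance = 52.2 + 302 + 57.2 = 412 m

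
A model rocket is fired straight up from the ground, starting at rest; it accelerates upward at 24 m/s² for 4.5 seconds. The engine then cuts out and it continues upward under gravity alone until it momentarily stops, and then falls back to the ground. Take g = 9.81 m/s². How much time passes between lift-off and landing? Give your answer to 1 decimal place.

28.6 s

Phase 1 (powered ascent): v₀ = 0 m/s, a = 24 m/s².
v = v₀ + at = 0 + (24)(4.5) = 108 m/s
Δx = v₀t + ½at² = 0·4.5 + 0.5·24·4.5² = 243 m

Phase 2 (coasting upward): v₀ = 108 m/s, a = -9.81 m/s².
v = v₀ + at → t = (0 − 108) / -9.81 = 11.0 s
v² = v₀² + 2aΔx → Δx = (0² − 108²)/(2·-9.81) = 594 m

Phase 3 (free fall): v₀ = 0 m/s, a = -9.81 m/s².
Falls 837 m from rest: t = √(2·837/9.81) = 13.1 s; v = g·t = 128 m/s.
Total time = 4.50 + 11.0 + 13.1 = 28.6 s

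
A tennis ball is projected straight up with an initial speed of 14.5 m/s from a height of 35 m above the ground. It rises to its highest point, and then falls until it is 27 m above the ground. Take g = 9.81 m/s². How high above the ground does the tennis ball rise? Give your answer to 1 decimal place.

Phase 1 (rising): v₀ = 14.5 m/s, a = -9.81 m/s².
v = v₀ + at → t = (0 − 14.5) / -9.81 = 1.48 s
v² = v₀² + 2aΔx → Δx = (0² − 14.5²)/(2·-9.81) = 10.7 m
Maximum height = 35 + 10.7 = 45.7 m

45.7 m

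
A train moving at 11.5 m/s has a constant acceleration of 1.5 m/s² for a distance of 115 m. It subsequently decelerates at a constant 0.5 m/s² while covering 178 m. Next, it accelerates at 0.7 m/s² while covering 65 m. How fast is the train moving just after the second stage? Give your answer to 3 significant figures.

17.3 m/s

Phase 1 (accelerating): v₀ = 11.5 m/s, a = 1.5 m/s².
v² = v₀² + 2aΔx = 11.5² + 2·1.5·115 = 477 → v = 21.8 m/s
t = (v − v₀)/a = (21.8 − 11.5)/1.5 = 6.90 s

Phase 2 (decelerating): v₀ = 21.8 m/s, a = -0.5 m/s².
v² = v₀² + 2aΔx = 21.8² + 2·-0.5·178 = 299 → v = 17.3 m/s
t = (v − v₀)/a = (17.3 − 21.8)/-0.5 = 9.09 s
Speed at end of phase 2 = 17.3 m/s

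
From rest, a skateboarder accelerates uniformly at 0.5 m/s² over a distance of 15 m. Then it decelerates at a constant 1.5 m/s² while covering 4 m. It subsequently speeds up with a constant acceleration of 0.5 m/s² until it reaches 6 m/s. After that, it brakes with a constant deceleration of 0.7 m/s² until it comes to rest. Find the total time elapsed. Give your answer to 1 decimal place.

Phase 1 (accelerating): v₀ = 0 m/s, a = 0.5 m/s².
v² = v₀² + 2aΔx = 0² + 2·0.5·15 = 15.0 → v = 3.87 m/s
t = (v − v₀)/a = (3.87 − 0)/0.5 = 7.75 s

Phase 2 (decelerating): v₀ = 3.87 m/s, a = -1.5 m/s².
v² = v₀² + 2aΔx = 3.87² + 2·-1.5·4 = 3.00 → v = 1.73 m/s
t = (v − v₀)/a = (1.73 − 3.87)/-1.5 = 1.43 s

Phase 3 (accelerating): v₀ = 1.73 m/s, a = 0.5 m/s².
v = v₀ + at → t = (6 − 1.73) / 0.5 = 8.54 s
v² = v₀² + 2aΔx → Δx = (6² − 1.73²)/(2·0.5) = 33.0 m

Phase 4 (decelerating): v₀ = 6.00 m/s, a = -0.7 m/s².
v = v₀ + at → t = (0 − 6.00) / -0.7 = 8.57 s
v² = v₀² + 2aΔx → Δx = (0² − 6.00²)/(2·-0.7) = 25.7 m
Total time = 7.75 + 1.43 + 8.54 + 8.57 = 26.3 s

26.3 s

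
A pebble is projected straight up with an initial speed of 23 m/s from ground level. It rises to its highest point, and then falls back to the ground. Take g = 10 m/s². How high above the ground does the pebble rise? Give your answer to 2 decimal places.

26.45 m

Phase 1 (rising): v₀ = 23.0 m/s, a = -10 m/s².
v = v₀ + at → t = (0 − 23.0) / -10 = 2.30 s
v² = v₀² + 2aΔx → Δx = (0² − 23.0²)/(2·-10) = 26.4 m
Maximum height = 26.4 m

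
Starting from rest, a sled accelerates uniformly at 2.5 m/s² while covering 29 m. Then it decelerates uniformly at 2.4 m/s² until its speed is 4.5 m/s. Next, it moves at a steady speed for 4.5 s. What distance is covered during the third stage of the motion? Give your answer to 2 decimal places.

20.25 m

Phase 1 (accelerating): v₀ = 0 m/s, a = 2.5 m/s².
v² = v₀² + 2aΔx = 0² + 2·2.5·29 = 145 → v = 12.0 m/s
t = (v − v₀)/a = (12.0 − 0)/2.5 = 4.82 s

Phase 2 (decelerating): v₀ = 12.0 m/s, a = -2.4 m/s².
v = v₀ + at → t = (4.5 − 12.0) / -2.4 = 3.14 s
v² = v₀² + 2aΔx → Δx = (4.5² − 12.0²)/(2·-2.4) = 26.0 m

Phase 3 (constant speed): v₀ = 4.50 m/s, a = 0 m/s².
v = v₀ + at = 4.50 + (0)(4.5) = 4.50 m/s
Δx = v₀t + ½at² = 4.50·4.5 + 0.5·0·4.5² = 20.2 m
Distance in phase 3 = 20.2 m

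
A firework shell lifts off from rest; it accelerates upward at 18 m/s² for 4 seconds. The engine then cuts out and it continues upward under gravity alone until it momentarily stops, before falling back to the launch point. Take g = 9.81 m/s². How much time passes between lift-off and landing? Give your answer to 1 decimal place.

20.5 s

Phase 1 (powered ascent): v₀ = 0 m/s, a = 18 m/s².
v = v₀ + at = 0 + (18)(4) = 72.0 m/s
Δx = v₀t + ½at² = 0·4 + 0.5·18·4² = 144 m

Phase 2 (coasting upward): v₀ = 72.0 m/s, a = -9.81 m/s².
v = v₀ + at → t = (0 − 72.0) / -9.81 = 7.34 s
v² = v₀² + 2aΔx → Δx = (0² − 72.0²)/(2·-9.81) = 264 m

Phase 3 (free fall): v₀ = 0 m/s, a = -9.81 m/s².
Falls 408 m from rest: t = √(2·408/9.81) = 9.12 s; v = g·t = 89.5 m/s.
Total time = 4.00 + 7.34 + 9.12 = 20.5 s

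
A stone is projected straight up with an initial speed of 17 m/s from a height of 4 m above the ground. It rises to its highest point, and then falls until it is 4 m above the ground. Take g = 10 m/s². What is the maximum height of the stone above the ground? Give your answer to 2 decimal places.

Phase 1 (rising): v₀ = 17.0 m/s, a = -10 m/s².
v = v₀ + at → t = (0 − 17.0) / -10 = 1.70 s
v² = v₀² + 2aΔx → Δx = (0² − 17.0²)/(2·-10) = 14.4 m
Maximum height = 4 + 14.4 = 18.4 m

18.45 m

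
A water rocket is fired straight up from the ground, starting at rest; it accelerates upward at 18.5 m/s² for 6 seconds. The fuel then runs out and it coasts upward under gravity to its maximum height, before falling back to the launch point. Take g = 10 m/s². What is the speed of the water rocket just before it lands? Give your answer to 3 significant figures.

138 m/s

Phase 1 (powered ascent): v₀ = 0 m/s, a = 18.5 m/s².
v = v₀ + at = 0 + (18.5)(6) = 111 m/s
Δx = v₀t + ½at² = 0·6 + 0.5·18.5·6² = 333 m

Phase 2 (coasting upward): v₀ = 111 m/s, a = -10 m/s².
v = v₀ + at → t = (0 − 111) / -10 = 11.1 s
v² = v₀² + 2aΔx → Δx = (0² − 111²)/(2·-10) = 616 m

Phase 3 (free fall): v₀ = 0 m/s, a = -10 m/s².
Falls 949 m from rest: t = √(2·949/10) = 13.8 s; v = g·t = 138 m/s.
Impact speed = 138 m/s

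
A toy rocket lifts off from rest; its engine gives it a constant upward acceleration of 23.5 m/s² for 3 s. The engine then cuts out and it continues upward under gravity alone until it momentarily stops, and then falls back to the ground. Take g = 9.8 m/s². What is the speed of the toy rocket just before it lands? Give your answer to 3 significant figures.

Phase 1 (powered ascent): v₀ = 0 m/s, a = 23.5 m/s².
v = v₀ + at = 0 + (23.5)(3) = 70.5 m/s
Δx = v₀t + ½at² = 0·3 + 0.5·23.5·3² = 106 m

Phase 2 (coasting upward): v₀ = 70.5 m/s, a = -9.8 m/s².
v = v₀ + at → t = (0 − 70.5) / -9.8 = 7.19 s
v² = v₀² + 2aΔx → Δx = (0² − 70.5²)/(2·-9.8) = 254 m

Phase 3 (free fall): v₀ = 0 m/s, a = -9.8 m/s².
Falls 359 m from rest: t = √(2·359/9.8) = 8.56 s; v = g·t = 83.9 m/s.
Impact speed = 83.9 m/s

83.9 m/s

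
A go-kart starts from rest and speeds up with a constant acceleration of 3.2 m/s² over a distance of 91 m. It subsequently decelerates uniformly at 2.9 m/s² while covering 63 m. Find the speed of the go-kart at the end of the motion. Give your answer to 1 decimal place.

14.7 m/s

Phase 1 (accelerating): v₀ = 0 m/s, a = 3.2 m/s².
v² = v₀² + 2aΔx = 0² + 2·3.2·91 = 582 → v = 24.1 m/s
t = (v − v₀)/a = (24.1 − 0)/3.2 = 7.54 s

Phase 2 (decelerating): v₀ = 24.1 m/s, a = -2.9 m/s².
v² = v₀² + 2aΔx = 24.1² + 2·-2.9·63 = 217 → v = 14.7 m/s
t = (v − v₀)/a = (14.7 − 24.1)/-2.9 = 3.24 s
Final speed = 14.7 m/s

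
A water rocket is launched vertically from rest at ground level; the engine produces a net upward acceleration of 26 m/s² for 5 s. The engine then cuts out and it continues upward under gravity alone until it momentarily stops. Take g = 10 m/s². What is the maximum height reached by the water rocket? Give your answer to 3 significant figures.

Phase 1 (powered ascent): v₀ = 0 m/s, a = 26 m/s².
v = v₀ + at = 0 + (26)(5) = 130 m/s
Δx = v₀t + ½at² = 0·5 + 0.5·26·5² = 325 m

Phase 2 (coasting upward): v₀ = 130 m/s, a = -10 m/s².
v = v₀ + at → t = (0 − 130) / -10 = 13.0 s
v² = v₀² + 2aΔx → Δx = (0² − 130²)/(2·-10) = 845 m
Maximum height = 325 + 845 = 1170 m

1170 m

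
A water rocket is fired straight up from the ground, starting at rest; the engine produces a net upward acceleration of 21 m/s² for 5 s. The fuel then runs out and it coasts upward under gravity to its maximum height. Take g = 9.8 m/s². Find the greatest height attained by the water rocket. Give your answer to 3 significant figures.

825 m

Phase 1 (powered ascent): v₀ = 0 m/s, a = 21 m/s².
v = v₀ + at = 0 + (21)(5) = 105 m/s
Δx = v₀t + ½at² = 0·5 + 0.5·21·5² = 262 m

Phase 2 (coasting upward): v₀ = 105 m/s, a = -9.8 m/s².
v = v₀ + at → t = (0 − 105) / -9.8 = 10.7 s
v² = v₀² + 2aΔx → Δx = (0² − 105²)/(2·-9.8) = 562 m
Maximum height = 262 + 562 = 825 m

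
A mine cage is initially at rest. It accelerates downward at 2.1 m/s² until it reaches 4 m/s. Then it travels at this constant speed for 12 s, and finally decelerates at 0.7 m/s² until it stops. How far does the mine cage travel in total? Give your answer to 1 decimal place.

Phase 1 (accelerating): v₀ = 0 m/s, a = 2.1 m/s².
v = v₀ + at → t = (4 − 0) / 2.1 = 1.90 s
v² = v₀² + 2aΔx → Δx = (4² − 0²)/(2·2.1) = 3.81 m

Phase 2 (constant speed): v₀ = 4.00 m/s, a = 0 m/s².
v = v₀ + at = 4.00 + (0)(12) = 4.00 m/s
Δx = v₀t + ½at² = 4.00·12 + 0.5·0·12² = 48.0 m

Phase 3 (decelerating): v₀ = 4.00 m/s, a = -0.7 m/s².
v = v₀ + at → t = (0 − 4.00) / -0.7 = 5.71 s
v² = v₀² + 2aΔx → Δx = (0² − 4.00²)/(2·-0.7) = 11.4 m
Total distance = 3.81 + 48.0 + 11.4 = 63.2 m

63.2 m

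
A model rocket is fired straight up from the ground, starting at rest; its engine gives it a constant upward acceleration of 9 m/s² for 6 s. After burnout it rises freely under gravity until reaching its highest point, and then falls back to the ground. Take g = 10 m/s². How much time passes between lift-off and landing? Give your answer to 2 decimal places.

Phase 1 (powered ascent): v₀ = 0 m/s, a = 9 m/s².
v = v₀ + at = 0 + (9)(6) = 54.0 m/s
Δx = v₀t + ½at² = 0·6 + 0.5·9·6² = 162 m

Phase 2 (coasting upward): v₀ = 54.0 m/s, a = -10 m/s².
v = v₀ + at → t = (0 − 54.0) / -10 = 5.40 s
v² = v₀² + 2aΔx → Δx = (0² − 54.0²)/(2·-10) = 146 m

Phase 3 (free fall): v₀ = 0 m/s, a = -10 m/s².
Falls 308 m from rest: t = √(2·308/10) = 7.85 s; v = g·t = 78.5 m/s.
Total time = 6.00 + 5.40 + 7.85 = 19.2 s

19.25 s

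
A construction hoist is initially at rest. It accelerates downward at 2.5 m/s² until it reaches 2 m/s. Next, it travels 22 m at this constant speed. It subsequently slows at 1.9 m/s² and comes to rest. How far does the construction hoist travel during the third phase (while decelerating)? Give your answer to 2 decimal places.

Phase 1 (accelerating): v₀ = 0 m/s, a = 2.5 m/s².
v = v₀ + at → t = (2 − 0) / 2.5 = 0.800 s
v² = v₀² + 2aΔx → Δx = (2² − 0²)/(2·2.5) = 0.800 m

Phase 2 (constant speed): v₀ = 2.00 m/s, a = 0 m/s².
Constant speed: t = d/v = 22/2.00 = 11.0 s

Phase 3 (decelerating): v₀ = 2.00 m/s, a = -1.9 m/s².
v = v₀ + at → t = (0 − 2.00) / -1.9 = 1.05 s
v² = v₀² + 2aΔx → Δx = (0² − 2.00²)/(2·-1.9) = 1.05 m
Distance in phase 3 = 1.05 m

1.05 m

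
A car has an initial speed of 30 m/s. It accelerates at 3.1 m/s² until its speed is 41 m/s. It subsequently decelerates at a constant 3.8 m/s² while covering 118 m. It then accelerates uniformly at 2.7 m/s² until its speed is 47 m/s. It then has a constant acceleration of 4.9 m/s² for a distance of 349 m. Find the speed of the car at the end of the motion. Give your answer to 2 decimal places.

75.03 m/s

Phase 1 (accelerating): v₀ = 30.0 m/s, a = 3.1 m/s².
v = v₀ + at → t = (41 − 30.0) / 3.1 = 3.55 s
v² = v₀² + 2aΔx → Δx = (41² − 30.0²)/(2·3.1) = 126 m

Phase 2 (decelerating): v₀ = 41.0 m/s, a = -3.8 m/s².
v² = v₀² + 2aΔx = 41.0² + 2·-3.8·118 = 784 → v = 28.0 m/s
t = (v − v₀)/a = (28.0 − 41.0)/-3.8 = 3.42 s

Phase 3 (accelerating): v₀ = 28.0 m/s, a = 2.7 m/s².
v = v₀ + at → t = (47 − 28.0) / 2.7 = 7.04 s
v² = v₀² + 2aΔx → Δx = (47² − 28.0²)/(2·2.7) = 264 m

Phase 4 (accelerating): v₀ = 47.0 m/s, a = 4.9 m/s².
v² = v₀² + 2aΔx = 47.0² + 2·4.9·349 = 5630 → v = 75.0 m/s
t = (v − v₀)/a = (75.0 − 47.0)/4.9 = 5.72 s
Final speed = 75.0 m/s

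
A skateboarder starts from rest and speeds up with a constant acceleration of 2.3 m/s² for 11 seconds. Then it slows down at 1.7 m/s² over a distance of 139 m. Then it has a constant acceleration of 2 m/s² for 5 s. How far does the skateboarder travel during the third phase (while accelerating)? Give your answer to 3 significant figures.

Phase 1 (accelerating): v₀ = 0 m/s, a = 2.3 m/s².
v = v₀ + at = 0 + (2.3)(11) = 25.3 m/s
Δx = v₀t + ½at² = 0·11 + 0.5·2.3·11² = 139 m

Phase 2 (decelerating): v₀ = 25.3 m/s, a = -1.7 m/s².
v² = v₀² + 2aΔx = 25.3² + 2·-1.7·139 = 167 → v = 12.9 m/s
t = (v − v₀)/a = (12.9 − 25.3)/-1.7 = 7.27 s

Phase 3 (accelerating): v₀ = 12.9 m/s, a = 2 m/s².
v = v₀ + at = 12.9 + (2)(5) = 22.9 m/s
Δx = v₀t + ½at² = 12.9·5 + 0.5·2·5² = 89.7 m
Distance in phase 3 = 89.7 m

89.7 m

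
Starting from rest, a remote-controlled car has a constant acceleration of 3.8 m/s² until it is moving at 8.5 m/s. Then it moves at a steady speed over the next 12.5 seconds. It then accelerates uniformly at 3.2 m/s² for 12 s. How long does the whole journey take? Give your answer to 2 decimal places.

Phase 1 (accelerating): v₀ = 0 m/s, a = 3.8 m/s².
v = v₀ + at → t = (8.5 − 0) / 3.8 = 2.24 s
v² = v₀² + 2aΔx → Δx = (8.5² − 0²)/(2·3.8) = 9.51 m

Phase 2 (constant speed): v₀ = 8.50 m/s, a = 0 m/s².
v = v₀ + at = 8.50 + (0)(12.5) = 8.50 m/s
Δx = v₀t + ½at² = 8.50·12.5 + 0.5·0·12.5² = 106 m

Phase 3 (accelerating): v₀ = 8.50 m/s, a = 3.2 m/s².
v = v₀ + at = 8.50 + (3.2)(12) = 46.9 m/s
Δx = v₀t + ½at² = 8.50·12 + 0.5·3.2·12² = 332 m
Total time = 2.24 + 12.5 + 12.0 = 26.7 s

26.74 s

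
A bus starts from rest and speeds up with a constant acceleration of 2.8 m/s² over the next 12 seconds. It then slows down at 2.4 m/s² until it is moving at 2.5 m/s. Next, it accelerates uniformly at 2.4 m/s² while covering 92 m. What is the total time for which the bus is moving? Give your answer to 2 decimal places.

Phase 1 (accelerating): v₀ = 0 m/s, a = 2.8 m/s².
v = v₀ + at = 0 + (2.8)(12) = 33.6 m/s
Δx = v₀t + ½at² = 0·12 + 0.5·2.8·12² = 202 m

Phase 2 (decelerating): v₀ = 33.6 m/s, a = -2.4 m/s².
v = v₀ + at → t = (2.5 − 33.6) / -2.4 = 13.0 s
v² = v₀² + 2aΔx → Δx = (2.5² − 33.6²)/(2·-2.4) = 234 m

Phase 3 (accelerating): v₀ = 2.50 m/s, a = 2.4 m/s².
v² = v₀² + 2aΔx = 2.50² + 2·2.4·92 = 448 → v = 21.2 m/s
t = (v − v₀)/a = (21.2 − 2.50)/2.4 = 7.78 s
Total time = 12.0 + 13.0 + 7.78 = 32.7 s

32.73 s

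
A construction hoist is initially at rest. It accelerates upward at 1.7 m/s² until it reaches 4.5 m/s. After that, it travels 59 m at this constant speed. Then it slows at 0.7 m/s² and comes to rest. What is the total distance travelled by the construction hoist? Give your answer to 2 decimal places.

Phase 1 (accelerating): v₀ = 0 m/s, a = 1.7 m/s².
v = v₀ + at → t = (4.5 − 0) / 1.7 = 2.65 s
v² = v₀² + 2aΔx → Δx = (4.5² − 0²)/(2·1.7) = 5.96 m

Phase 2 (constant speed): v₀ = 4.50 m/s, a = 0 m/s².
Constant speed: t = d/v = 59/4.50 = 13.1 s

Phase 3 (decelerating): v₀ = 4.50 m/s, a = -0.7 m/s².
v = v₀ + at → t = (0 − 4.50) / -0.7 = 6.43 s
v² = v₀² + 2aΔx → Δx = (0² − 4.50²)/(2·-0.7) = 14.5 m
Total distance = 5.96 + 59.0 + 14.5 = 79.4 m

79.42 m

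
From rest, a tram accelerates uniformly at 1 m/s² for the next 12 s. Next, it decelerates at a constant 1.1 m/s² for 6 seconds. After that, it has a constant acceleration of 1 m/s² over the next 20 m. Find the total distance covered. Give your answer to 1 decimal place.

Phase 1 (accelerating): v₀ = 0 m/s, a = 1 m/s².
v = v₀ + at = 0 + (1)(12) = 12.0 m/s
Δx = v₀t + ½at² = 0·12 + 0.5·1·12² = 72.0 m

Phase 2 (decelerating): v₀ = 12.0 m/s, a = -1.1 m/s².
v = v₀ + at = 12.0 + (-1.1)(6) = 5.40 m/s
Δx = v₀t + ½at² = 12.0·6 + 0.5·-1.1·6² = 52.2 m

Phase 3 (accelerating): v₀ = 5.40 m/s, a = 1 m/s².
v² = v₀² + 2aΔx = 5.40² + 2·1·20 = 69.2 → v = 8.32 m/s
t = (v − v₀)/a = (8.32 − 5.40)/1 = 2.92 s
Total distance = 72.0 + 52.2 + 20.0 = 144 m

144.2 m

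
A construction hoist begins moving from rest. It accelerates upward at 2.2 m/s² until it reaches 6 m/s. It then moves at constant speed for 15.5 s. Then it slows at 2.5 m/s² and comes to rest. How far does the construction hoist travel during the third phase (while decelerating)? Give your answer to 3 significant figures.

Phase 1 (accelerating): v₀ = 0 m/s, a = 2.2 m/s².
v = v₀ + at → t = (6 − 0) / 2.2 = 2.73 s
v² = v₀² + 2aΔx → Δx = (6² − 0²)/(2·2.2) = 8.18 m

Phase 2 (constant speed): v₀ = 6.00 m/s, a = 0 m/s².
v = v₀ + at = 6.00 + (0)(15.5) = 6.00 m/s
Δx = v₀t + ½at² = 6.00·15.5 + 0.5·0·15.5² = 93.0 m

Phase 3 (decelerating): v₀ = 6.00 m/s, a = -2.5 m/s².
v = v₀ + at → t = (0 − 6.00) / -2.5 = 2.40 s
v² = v₀² + 2aΔx → Δx = (0² − 6.00²)/(2·-2.5) = 7.20 m
Distance in phase 3 = 7.20 m

7.20 m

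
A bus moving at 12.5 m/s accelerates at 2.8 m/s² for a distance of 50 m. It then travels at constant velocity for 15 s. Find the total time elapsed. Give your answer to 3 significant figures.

18.0 s

Phase 1 (accelerating): v₀ = 12.5 m/s, a = 2.8 m/s².
v² = v₀² + 2aΔx = 12.5² + 2·2.8·50 = 436 → v = 20.9 m/s
t = (v − v₀)/a = (20.9 − 12.5)/2.8 = 3.00 s

Phase 2 (constant speed): v₀ = 20.9 m/s, a = 0 m/s².
v = v₀ + at = 20.9 + (0)(15) = 20.9 m/s
Δx = v₀t + ½at² = 20.9·15 + 0.5·0·15² = 313 m
Total time = 3.00 + 15.0 = 18.0 s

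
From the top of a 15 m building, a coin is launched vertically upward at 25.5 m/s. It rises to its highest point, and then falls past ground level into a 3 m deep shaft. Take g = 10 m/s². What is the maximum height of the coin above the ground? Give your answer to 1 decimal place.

Phase 1 (rising): v₀ = 25.5 m/s, a = -10 m/s².
v = v₀ + at → t = (0 − 25.5) / -10 = 2.55 s
v² = v₀² + 2aΔx → Δx = (0² − 25.5²)/(2·-10) = 32.5 m
Maximum height = 15 + 32.5 = 47.5 m

47.5 m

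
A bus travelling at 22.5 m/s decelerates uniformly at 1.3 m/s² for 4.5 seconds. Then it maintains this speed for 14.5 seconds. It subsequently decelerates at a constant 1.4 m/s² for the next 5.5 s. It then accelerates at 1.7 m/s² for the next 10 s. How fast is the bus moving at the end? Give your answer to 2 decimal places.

25.95 m/s

Phase 1 (decelerating): v₀ = 22.5 m/s, a = -1.3 m/s².
v = v₀ + at = 22.5 + (-1.3)(4.5) = 16.6 m/s
Δx = v₀t + ½at² = 22.5·4.5 + 0.5·-1.3·4.5² = 88.1 m

Phase 2 (constant speed): v₀ = 16.6 m/s, a = 0 m/s².
v = v₀ + at = 16.6 + (0)(14.5) = 16.6 m/s
Δx = v₀t + ½at² = 16.6·14.5 + 0.5·0·14.5² = 241 m

Phase 3 (decelerating): v₀ = 16.6 m/s, a = -1.4 m/s².
v = v₀ + at = 16.6 + (-1.4)(5.5) = 8.95 m/s
Δx = v₀t + ½at² = 16.6·5.5 + 0.5·-1.4·5.5² = 70.4 m

Phase 4 (accelerating): v₀ = 8.95 m/s, a = 1.7 m/s².
v = v₀ + at = 8.95 + (1.7)(10) = 25.9 m/s
Δx = v₀t + ½at² = 8.95·10 + 0.5·1.7·10² = 174 m
Final speed = 25.9 m/s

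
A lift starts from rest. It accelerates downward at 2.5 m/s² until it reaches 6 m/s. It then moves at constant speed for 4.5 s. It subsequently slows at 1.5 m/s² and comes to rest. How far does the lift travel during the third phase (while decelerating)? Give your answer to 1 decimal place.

12.0 m

Phase 1 (accelerating): v₀ = 0 m/s, a = 2.5 m/s².
v = v₀ + at → t = (6 − 0) / 2.5 = 2.40 s
v² = v₀² + 2aΔx → Δx = (6² − 0²)/(2·2.5) = 7.20 m

Phase 2 (constant speed): v₀ = 6.00 m/s, a = 0 m/s².
v = v₀ + at = 6.00 + (0)(4.5) = 6.00 m/s
Δx = v₀t + ½at² = 6.00·4.5 + 0.5·0·4.5² = 27.0 m

Phase 3 (decelerating): v₀ = 6.00 m/s, a = -1.5 m/s².
v = v₀ + at → t = (0 − 6.00) / -1.5 = 4.00 s
v² = v₀² + 2aΔx → Δx = (0² − 6.00²)/(2·-1.5) = 12.0 m
Distance in phase 3 = 12.0 m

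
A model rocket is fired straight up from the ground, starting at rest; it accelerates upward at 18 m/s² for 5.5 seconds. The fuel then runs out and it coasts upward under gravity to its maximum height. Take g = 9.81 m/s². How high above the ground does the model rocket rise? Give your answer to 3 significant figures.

Phase 1 (powered ascent): v₀ = 0 m/s, a = 18 m/s².
v = v₀ + at = 0 + (18)(5.5) = 99.0 m/s
Δx = v₀t + ½at² = 0·5.5 + 0.5·18·5.5² = 272 m

Phase 2 (coasting upward): v₀ = 99.0 m/s, a = -9.81 m/s².
v = v₀ + at → t = (0 − 99.0) / -9.81 = 10.1 s
v² = v₀² + 2aΔx → Δx = (0² − 99.0²)/(2·-9.81) = 500 m
Maximum height = 272 + 500 = 772 m

772 m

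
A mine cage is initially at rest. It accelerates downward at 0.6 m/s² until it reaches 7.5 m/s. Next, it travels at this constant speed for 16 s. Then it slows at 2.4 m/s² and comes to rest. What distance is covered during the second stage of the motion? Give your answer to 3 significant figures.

120 m

Phase 1 (accelerating): v₀ = 0 m/s, a = 0.6 m/s².
v = v₀ + at → t = (7.5 − 0) / 0.6 = 12.5 s
v² = v₀² + 2aΔx → Δx = (7.5² − 0²)/(2·0.6) = 46.9 m

Phase 2 (constant speed): v₀ = 7.50 m/s, a = 0 m/s².
v = v₀ + at = 7.50 + (0)(16) = 7.50 m/s
Δx = v₀t + ½at² = 7.50·16 + 0.5·0·16² = 120 m
Distance in phase 2 = 120 m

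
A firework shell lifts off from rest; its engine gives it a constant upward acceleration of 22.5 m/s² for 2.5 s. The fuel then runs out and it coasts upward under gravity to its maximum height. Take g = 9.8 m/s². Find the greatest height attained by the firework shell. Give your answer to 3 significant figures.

Phase 1 (powered ascent): v₀ = 0 m/s, a = 22.5 m/s².
v = v₀ + at = 0 + (22.5)(2.5) = 56.2 m/s
Δx = v₀t + ½at² = 0·2.5 + 0.5·22.5·2.5² = 70.3 m

Phase 2 (coasting upward): v₀ = 56.2 m/s, a = -9.8 m/s².
v = v₀ + at → t = (0 − 56.2) / -9.8 = 5.74 s
v² = v₀² + 2aΔx → Δx = (0² − 56.2²)/(2·-9.8) = 161 m
Maximum height = 70.3 + 161 = 232 m

232 m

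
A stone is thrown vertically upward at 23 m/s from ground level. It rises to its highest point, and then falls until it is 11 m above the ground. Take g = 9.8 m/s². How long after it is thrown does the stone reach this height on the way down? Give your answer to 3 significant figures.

4.15 s

Phase 1 (rising): v₀ = 23.0 m/s, a = -9.8 m/s².
v = v₀ + at → t = (0 − 23.0) / -9.8 = 2.35 s
v² = v₀² + 2aΔx → Δx = (0² − 23.0²)/(2·-9.8) = 27.0 m

Phase 2 (falling): v₀ = 0 m/s, a = -9.8 m/s².
Falls 16.0 m from rest: t = √(2·16.0/9.8) = 1.81 s; v = g·t = 17.7 m/s.
Total time = 2.35 + 1.81 = 4.15 s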